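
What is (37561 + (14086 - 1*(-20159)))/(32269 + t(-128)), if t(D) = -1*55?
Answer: 5129/2301 ≈ 2.2290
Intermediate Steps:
t(D) = -55
(37561 + (14086 - 1*(-20159)))/(32269 + t(-128)) = (37561 + (14086 - 1*(-20159)))/(32269 - 55) = (37561 + (14086 + 20159))/32214 = (37561 + 34245)*(1/32214) = 71806*(1/32214) = 5129/2301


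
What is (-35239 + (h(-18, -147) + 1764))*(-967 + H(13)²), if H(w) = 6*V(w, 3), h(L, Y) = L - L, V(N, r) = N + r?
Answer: -276135275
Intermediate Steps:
h(L, Y) = 0
H(w) = 18 + 6*w (H(w) = 6*(w + 3) = 6*(3 + w) = 18 + 6*w)
(-35239 + (h(-18, -147) + 1764))*(-967 + H(13)²) = (-35239 + (0 + 1764))*(-967 + (18 + 6*13)²) = (-35239 + 1764)*(-967 + (18 + 78)²) = -33475*(-967 + 96²) = -33475*(-967 + 9216) = -33475*8249 = -276135275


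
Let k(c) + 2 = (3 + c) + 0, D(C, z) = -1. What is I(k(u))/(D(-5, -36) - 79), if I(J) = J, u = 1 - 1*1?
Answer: -1/80 ≈ -0.012500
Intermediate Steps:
u = 0 (u = 1 - 1 = 0)
k(c) = 1 + c (k(c) = -2 + ((3 + c) + 0) = -2 + (3 + c) = 1 + c)
I(k(u))/(D(-5, -36) - 79) = (1 + 0)/(-1 - 79) = 1/(-80) = -1/80*1 = -1/80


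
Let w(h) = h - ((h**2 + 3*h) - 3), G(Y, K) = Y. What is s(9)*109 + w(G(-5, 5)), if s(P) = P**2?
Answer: 8817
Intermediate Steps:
w(h) = 3 - h**2 - 2*h (w(h) = h - (-3 + h**2 + 3*h) = h + (3 - h**2 - 3*h) = 3 - h**2 - 2*h)
s(9)*109 + w(G(-5, 5)) = 9**2*109 + (3 - 1*(-5)**2 - 2*(-5)) = 81*109 + (3 - 1*25 + 10) = 8829 + (3 - 25 + 10) = 8829 - 12 = 8817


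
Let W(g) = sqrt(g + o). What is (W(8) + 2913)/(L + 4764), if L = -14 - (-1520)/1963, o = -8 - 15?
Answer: 1906073/3108590 + 1963*I*sqrt(15)/9325770 ≈ 0.61316 + 0.00081523*I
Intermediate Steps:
o = -23
L = -25962/1963 (L = -14 - (-1520)/1963 = -14 - 1*(-1520/1963) = -14 + 1520/1963 = -25962/1963 ≈ -13.226)
W(g) = sqrt(-23 + g) (W(g) = sqrt(g - 23) = sqrt(-23 + g))
(W(8) + 2913)/(L + 4764) = (sqrt(-23 + 8) + 2913)/(-25962/1963 + 4764) = (sqrt(-15) + 2913)/(9325770/1963) = (I*sqrt(15) + 2913)*(1963/9325770) = (2913 + I*sqrt(15))*(1963/9325770) = 1906073/3108590 + 1963*I*sqrt(15)/9325770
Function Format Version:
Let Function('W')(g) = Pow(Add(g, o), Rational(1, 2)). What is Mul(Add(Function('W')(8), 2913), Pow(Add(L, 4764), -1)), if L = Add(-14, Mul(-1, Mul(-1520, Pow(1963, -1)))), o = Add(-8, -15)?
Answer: Add(Rational(1906073, 3108590), Mul(Rational(1963, 9325770), I, Pow(15, Rational(1, 2)))) ≈ Add(0.61316, Mul(0.00081523, I))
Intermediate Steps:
o = -23
L = Rational(-25962, 1963) (L = Add(-14, Mul(-1, Mul(-1520, Rational(1, 1963)))) = Add(-14, Mul(-1, Rational(-1520, 1963))) = Add(-14, Rational(1520, 1963)) = Rational(-25962, 1963) ≈ -13.226)
Function('W')(g) = Pow(Add(-23, g), Rational(1, 2)) (Function('W')(g) = Pow(Add(g, -23), Rational(1, 2)) = Pow(Add(-23, g), Rational(1, 2)))
Mul(Add(Function('W')(8), 2913), Pow(Add(L, 4764), -1)) = Mul(Add(Pow(Add(-23, 8), Rational(1, 2)), 2913), Pow(Add(Rational(-25962, 1963), 4764), -1)) = Mul(Add(Pow(-15, Rational(1, 2)), 2913), Pow(Rational(9325770, 1963), -1)) = Mul(Add(Mul(I, Pow(15, Rational(1, 2))), 2913), Rational(1963, 9325770)) = Mul(Add(2913, Mul(I, Pow(15, Rational(1, 2)))), Rational(1963, 9325770)) = Add(Rational(1906073, 3108590), Mul(Rational(1963, 9325770), I, Pow(15, Rational(1, 2))))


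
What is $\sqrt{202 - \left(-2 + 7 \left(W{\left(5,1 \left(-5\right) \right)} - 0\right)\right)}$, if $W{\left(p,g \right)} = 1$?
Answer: $\sqrt{197} \approx 14.036$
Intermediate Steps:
$\sqrt{202 - \left(-2 + 7 \left(W{\left(5,1 \left(-5\right) \right)} - 0\right)\right)} = \sqrt{202 + \left(- 7 \left(1 - 0\right) + 2\right)} = \sqrt{202 + \left(- 7 \left(1 + 0\right) + 2\right)} = \sqrt{202 + \left(\left(-7\right) 1 + 2\right)} = \sqrt{202 + \left(-7 + 2\right)} = \sqrt{202 - 5} = \sqrt{197}$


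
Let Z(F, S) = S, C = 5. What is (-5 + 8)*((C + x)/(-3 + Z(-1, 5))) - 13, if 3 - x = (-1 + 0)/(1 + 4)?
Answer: -7/10 ≈ -0.70000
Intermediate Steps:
x = 16/5 (x = 3 - (-1 + 0)/(1 + 4) = 3 - (-1)/5 = 3 - 1*(-1/5) = 3 + 1/5 = 16/5 ≈ 3.2000)
(-5 + 8)*((C + x)/(-3 + Z(-1, 5))) - 13 = (-5 + 8)*((5 + 16/5)/(-3 + 5)) - 13 = 3*((41/5)/2) - 13 = 3*((41/5)*(1/2)) - 13 = 3*(41/10) - 13 = 123/10 - 13 = -7/10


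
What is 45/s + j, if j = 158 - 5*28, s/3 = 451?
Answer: 8133/451 ≈ 18.033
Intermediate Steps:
s = 1353 (s = 3*451 = 1353)
j = 18 (j = 158 - 1*140 = 158 - 140 = 18)
45/s + j = 45/1353 + 18 = 45*(1/1353) + 18 = 15/451 + 18 = 8133/451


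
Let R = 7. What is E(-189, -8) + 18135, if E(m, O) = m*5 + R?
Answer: 17197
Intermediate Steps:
E(m, O) = 7 + 5*m (E(m, O) = m*5 + 7 = 5*m + 7 = 7 + 5*m)
E(-189, -8) + 18135 = (7 + 5*(-189)) + 18135 = (7 - 945) + 18135 = -938 + 18135 = 17197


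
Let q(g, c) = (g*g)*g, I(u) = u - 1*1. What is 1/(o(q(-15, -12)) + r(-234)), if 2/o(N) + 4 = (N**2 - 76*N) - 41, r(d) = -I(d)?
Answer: 5823540/1368531901 ≈ 0.0042553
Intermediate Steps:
I(u) = -1 + u (I(u) = u - 1 = -1 + u)
q(g, c) = g**3 (q(g, c) = g**2*g = g**3)
r(d) = 1 - d (r(d) = -(-1 + d) = 1 - d)
o(N) = 2/(-45 + N**2 - 76*N) (o(N) = 2/(-4 + ((N**2 - 76*N) - 41)) = 2/(-4 + (-41 + N**2 - 76*N)) = 2/(-45 + N**2 - 76*N))
1/(o(q(-15, -12)) + r(-234)) = 1/(2/(-45 + ((-15)**3)**2 - 76*(-15)**3) + (1 - 1*(-234))) = 1/(2/(-45 + (-3375)**2 - 76*(-3375)) + (1 + 234)) = 1/(2/(-45 + 11390625 + 256500) + 235) = 1/(2/11647080 + 235) = 1/(2*(1/11647080) + 235) = 1/(1/5823540 + 235) = 1/(1368531901/5823540) = 5823540/1368531901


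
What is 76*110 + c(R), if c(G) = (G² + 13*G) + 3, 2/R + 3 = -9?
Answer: 300991/36 ≈ 8360.9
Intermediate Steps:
R = -⅙ (R = 2/(-3 - 9) = 2/(-12) = 2*(-1/12) = -⅙ ≈ -0.16667)
c(G) = 3 + G² + 13*G
76*110 + c(R) = 76*110 + (3 + (-⅙)² + 13*(-⅙)) = 8360 + (3 + 1/36 - 13/6) = 8360 + 31/36 = 300991/36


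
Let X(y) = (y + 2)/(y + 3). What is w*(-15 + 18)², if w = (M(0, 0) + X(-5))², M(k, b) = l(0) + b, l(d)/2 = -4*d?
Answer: 81/4 ≈ 20.250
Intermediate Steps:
l(d) = -8*d (l(d) = 2*(-4*d) = -8*d)
M(k, b) = b (M(k, b) = -8*0 + b = 0 + b = b)
X(y) = (2 + y)/(3 + y)
w = 9/4 (w = (0 + (2 - 5)/(3 - 5))² = (0 - 3/(-2))² = (0 - ½*(-3))² = (0 + 3/2)² = (3/2)² = 9/4 ≈ 2.2500)
w*(-15 + 18)² = 9*(-15 + 18)²/4 = (9/4)*3² = (9/4)*9 = 81/4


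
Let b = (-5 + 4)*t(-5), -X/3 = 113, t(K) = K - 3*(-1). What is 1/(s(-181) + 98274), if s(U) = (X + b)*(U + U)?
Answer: 1/220268 ≈ 4.5399e-6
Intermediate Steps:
t(K) = 3 + K (t(K) = K + 3 = 3 + K)
X = -339 (X = -3*113 = -339)
b = 2 (b = (-5 + 4)*(3 - 5) = -1*(-2) = 2)
s(U) = -674*U (s(U) = (-339 + 2)*(U + U) = -674*U)
1/(s(-181) + 98274) = 1/(-674*(-181) + 98274) = 1/(121994 + 98274) = 1/220268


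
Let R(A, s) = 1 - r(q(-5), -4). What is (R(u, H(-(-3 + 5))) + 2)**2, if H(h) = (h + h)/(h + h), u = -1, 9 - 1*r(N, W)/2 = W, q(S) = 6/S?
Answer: 529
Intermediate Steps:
r(N, W) = 18 - 2*W
H(h) = 1 (H(h) = (2*h)/((2*h)) = (2*h)*(1/(2*h)) = 1)
R(A, s) = -25 (R(A, s) = 1 - (18 - 2*(-4)) = 1 - (18 + 8) = 1 - 1*26 = 1 - 26 = -25)
(R(u, H(-(-3 + 5))) + 2)**2 = (-25 + 2)**2 = (-23)**2 = 529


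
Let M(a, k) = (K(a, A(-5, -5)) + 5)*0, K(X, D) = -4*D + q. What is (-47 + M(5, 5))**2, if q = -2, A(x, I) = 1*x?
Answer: 2209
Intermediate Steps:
A(x, I) = x
K(X, D) = -2 - 4*D (K(X, D) = -4*D - 2 = -2 - 4*D)
M(a, k) = 0 (M(a, k) = ((-2 - 4*(-5)) + 5)*0 = ((-2 + 20) + 5)*0 = (18 + 5)*0 = 23*0 = 0)
(-47 + M(5, 5))**2 = (-47 + 0)**2 = (-47)**2 = 2209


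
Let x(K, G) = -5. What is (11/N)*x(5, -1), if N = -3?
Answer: 55/3 ≈ 18.333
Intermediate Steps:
(11/N)*x(5, -1) = (11/(-3))*(-5) = (11*(-⅓))*(-5) = -11/3*(-5) = 55/3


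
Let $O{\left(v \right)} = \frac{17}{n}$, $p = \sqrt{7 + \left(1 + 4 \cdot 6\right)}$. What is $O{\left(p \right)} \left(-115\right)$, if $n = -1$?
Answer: $1955$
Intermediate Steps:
$p = 4 \sqrt{2}$ ($p = \sqrt{7 + \left(1 + 24\right)} = \sqrt{7 + 25} = \sqrt{32} = 4 \sqrt{2} \approx 5.6569$)
$O{\left(v \right)} = -17$ ($O{\left(v \right)} = \frac{17}{-1} = 17 \left(-1\right) = -17$)
$O{\left(p \right)} \left(-115\right) = \left(-17\right) \left(-115\right) = 1955$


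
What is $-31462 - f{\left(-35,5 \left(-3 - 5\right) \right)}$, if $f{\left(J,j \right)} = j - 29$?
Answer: $-31393$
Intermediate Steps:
$f{\left(J,j \right)} = -29 + j$
$-31462 - f{\left(-35,5 \left(-3 - 5\right) \right)} = -31462 - \left(-29 + 5 \left(-3 - 5\right)\right) = -31462 - \left(-29 + 5 \left(-8\right)\right) = -31462 - \left(-29 - 40\right) = -31462 - -69 = -31462 + 69 = -31393$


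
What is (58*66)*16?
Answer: 61248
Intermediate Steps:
(58*66)*16 = 3828*16 = 61248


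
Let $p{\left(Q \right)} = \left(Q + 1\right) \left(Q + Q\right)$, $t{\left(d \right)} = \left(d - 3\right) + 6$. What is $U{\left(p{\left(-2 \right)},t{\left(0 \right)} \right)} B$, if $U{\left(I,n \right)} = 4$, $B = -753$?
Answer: $-3012$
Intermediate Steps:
$t{\left(d \right)} = 3 + d$ ($t{\left(d \right)} = \left(-3 + d\right) + 6 = 3 + d$)
$p{\left(Q \right)} = 2 Q \left(1 + Q\right)$ ($p{\left(Q \right)} = \left(1 + Q\right) 2 Q = 2 Q \left(1 + Q\right)$)
$U{\left(p{\left(-2 \right)},t{\left(0 \right)} \right)} B = 4 \left(-753\right) = -3012$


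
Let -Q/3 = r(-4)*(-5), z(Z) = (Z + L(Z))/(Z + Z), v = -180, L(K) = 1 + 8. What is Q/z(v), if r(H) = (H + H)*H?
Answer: 19200/19 ≈ 1010.5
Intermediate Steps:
L(K) = 9
z(Z) = (9 + Z)/(2*Z) (z(Z) = (Z + 9)/(Z + Z) = (9 + Z)/((2*Z)) = (9 + Z)*(1/(2*Z)) = (9 + Z)/(2*Z))
r(H) = 2*H² (r(H) = (2*H)*H = 2*H²)
Q = 480 (Q = -3*2*(-4)²*(-5) = -3*2*16*(-5) = -96*(-5) = -3*(-160) = 480)
Q/z(v) = 480/(((½)*(9 - 180)/(-180))) = 480/(((½)*(-1/180)*(-171))) = 480/(19/40) = 480*(40/19) = 19200/19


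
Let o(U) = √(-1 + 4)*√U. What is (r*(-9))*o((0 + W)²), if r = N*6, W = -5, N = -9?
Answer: 2430*√3 ≈ 4208.9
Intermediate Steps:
r = -54 (r = -9*6 = -54)
o(U) = √3*√U
(r*(-9))*o((0 + W)²) = (-54*(-9))*(√3*√((0 - 5)²)) = 486*(√3*√((-5)²)) = 486*(√3*√25) = 486*(√3*5) = 486*(5*√3) = 2430*√3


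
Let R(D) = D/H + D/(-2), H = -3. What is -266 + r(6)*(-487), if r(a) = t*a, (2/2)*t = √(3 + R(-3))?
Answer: -266 - 1461*√22 ≈ -7118.7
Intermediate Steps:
R(D) = -5*D/6 (R(D) = D/(-3) + D/(-2) = D*(-⅓) + D*(-½) = -D/3 - D/2 = -5*D/6)
t = √22/2 (t = √(3 - ⅚*(-3)) = √(3 + 5/2) = √(11/2) = √22/2 ≈ 2.3452)
r(a) = a*√22/2 (r(a) = (√22/2)*a = a*√22/2)
-266 + r(6)*(-487) = -266 + ((½)*6*√22)*(-487) = -266 + (3*√22)*(-487) = -266 - 1461*√22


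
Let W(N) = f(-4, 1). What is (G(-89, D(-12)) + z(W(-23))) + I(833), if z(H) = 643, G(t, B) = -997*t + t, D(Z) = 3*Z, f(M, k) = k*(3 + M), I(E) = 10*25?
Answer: 89537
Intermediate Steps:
I(E) = 250
W(N) = -1 (W(N) = 1*(3 - 4) = 1*(-1) = -1)
G(t, B) = -996*t
(G(-89, D(-12)) + z(W(-23))) + I(833) = (-996*(-89) + 643) + 250 = (88644 + 643) + 250 = 89287 + 250 = 89537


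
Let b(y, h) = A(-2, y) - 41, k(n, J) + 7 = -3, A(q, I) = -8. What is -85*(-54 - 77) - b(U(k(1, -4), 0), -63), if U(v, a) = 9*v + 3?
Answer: 11184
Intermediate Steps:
k(n, J) = -10 (k(n, J) = -7 - 3 = -10)
U(v, a) = 3 + 9*v
b(y, h) = -49 (b(y, h) = -8 - 41 = -49)
-85*(-54 - 77) - b(U(k(1, -4), 0), -63) = -85*(-54 - 77) - 1*(-49) = -85*(-131) + 49 = 11135 + 49 = 11184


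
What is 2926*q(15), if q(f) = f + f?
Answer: 87780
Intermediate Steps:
q(f) = 2*f
2926*q(15) = 2926*(2*15) = 2926*30 = 87780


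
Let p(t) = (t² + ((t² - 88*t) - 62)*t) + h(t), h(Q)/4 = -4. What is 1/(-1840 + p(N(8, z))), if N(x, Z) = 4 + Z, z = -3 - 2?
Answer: -1/1882 ≈ -0.00053135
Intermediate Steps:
h(Q) = -16 (h(Q) = 4*(-4) = -16)
z = -5
p(t) = -16 + t² + t*(-62 + t² - 88*t) (p(t) = (t² + ((t² - 88*t) - 62)*t) - 16 = (t² + (-62 + t² - 88*t)*t) - 16 = (t² + t*(-62 + t² - 88*t)) - 16 = -16 + t² + t*(-62 + t² - 88*t))
1/(-1840 + p(N(8, z))) = 1/(-1840 + (-16 + (4 - 5)³ - 87*(4 - 5)² - 62*(4 - 5))) = 1/(-1840 + (-16 + (-1)³ - 87*(-1)² - 62*(-1))) = 1/(-1840 + (-16 - 1 - 87*1 + 62)) = 1/(-1840 + (-16 - 1 - 87 + 62)) = 1/(-1840 - 42) = 1/(-1882) = -1/1882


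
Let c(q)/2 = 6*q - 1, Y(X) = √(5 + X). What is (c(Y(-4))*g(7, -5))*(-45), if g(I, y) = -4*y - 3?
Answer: -7650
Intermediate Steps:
g(I, y) = -3 - 4*y
c(q) = -2 + 12*q (c(q) = 2*(6*q - 1) = 2*(-1 + 6*q) = -2 + 12*q)
(c(Y(-4))*g(7, -5))*(-45) = ((-2 + 12*√(5 - 4))*(-3 - 4*(-5)))*(-45) = ((-2 + 12*√1)*(-3 + 20))*(-45) = ((-2 + 12*1)*17)*(-45) = ((-2 + 12)*17)*(-45) = (10*17)*(-45) = 170*(-45) = -7650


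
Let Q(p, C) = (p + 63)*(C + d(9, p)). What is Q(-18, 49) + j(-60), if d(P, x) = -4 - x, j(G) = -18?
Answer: 2817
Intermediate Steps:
Q(p, C) = (63 + p)*(-4 + C - p) (Q(p, C) = (p + 63)*(C + (-4 - p)) = (63 + p)*(-4 + C - p))
Q(-18, 49) + j(-60) = (-252 - 1*(-18)**2 - 67*(-18) + 63*49 + 49*(-18)) - 18 = (-252 - 1*324 + 1206 + 3087 - 882) - 18 = (-252 - 324 + 1206 + 3087 - 882) - 18 = 2835 - 18 = 2817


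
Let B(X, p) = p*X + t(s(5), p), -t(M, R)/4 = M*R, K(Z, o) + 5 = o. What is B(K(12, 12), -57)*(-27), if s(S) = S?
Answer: -20007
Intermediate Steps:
K(Z, o) = -5 + o
t(M, R) = -4*M*R
B(X, p) = -20*p + X*p (B(X, p) = p*X - 4*5*p = X*p - 20*p = -20*p + X*p)
B(K(12, 12), -57)*(-27) = -57*(-20 + (-5 + 12))*(-27) = -57*(-20 + 7)*(-27) = -57*(-13)*(-27) = 741*(-27) = -20007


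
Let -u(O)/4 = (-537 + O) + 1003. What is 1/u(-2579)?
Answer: 1/8452 ≈ 0.00011832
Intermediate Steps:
u(O) = -1864 - 4*O (u(O) = -4*((-537 + O) + 1003) = -4*(466 + O) = -1864 - 4*O)
1/u(-2579) = 1/(-1864 - 4*(-2579)) = 1/(-1864 + 10316) = 1/8452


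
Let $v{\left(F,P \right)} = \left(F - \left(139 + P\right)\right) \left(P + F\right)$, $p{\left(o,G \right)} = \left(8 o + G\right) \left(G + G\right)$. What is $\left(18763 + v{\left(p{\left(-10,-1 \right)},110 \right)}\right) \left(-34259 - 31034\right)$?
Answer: $320000993$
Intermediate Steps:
$p{\left(o,G \right)} = 2 G \left(G + 8 o\right)$ ($p{\left(o,G \right)} = \left(G + 8 o\right) 2 G = 2 G \left(G + 8 o\right)$)
$v{\left(F,P \right)} = \left(F + P\right) \left(-139 + F - P\right)$ ($v{\left(F,P \right)} = \left(-139 + F - P\right) \left(F + P\right) = \left(F + P\right) \left(-139 + F - P\right)$)
$\left(18763 + v{\left(p{\left(-10,-1 \right)},110 \right)}\right) \left(-34259 - 31034\right) = \left(18763 - \left(27390 - 4 \left(-1 + 8 \left(-10\right)\right)^{2} + 139 \cdot 2 \left(-1\right) \left(-1 + 8 \left(-10\right)\right)\right)\right) \left(-34259 - 31034\right) = \left(18763 - \left(27390 - 4 \left(-1 - 80\right)^{2} + 139 \cdot 2 \left(-1\right) \left(-1 - 80\right)\right)\right) \left(-65293\right) = \left(18763 - \left(27390 - 26244 + 139 \cdot 2 \left(-1\right) \left(-81\right)\right)\right) \left(-65293\right) = \left(18763 - \left(49908 - 26244\right)\right) \left(-65293\right) = \left(18763 - 23664\right) \left(-65293\right) = \left(-4901\right) \left(-65293\right) = 320000993$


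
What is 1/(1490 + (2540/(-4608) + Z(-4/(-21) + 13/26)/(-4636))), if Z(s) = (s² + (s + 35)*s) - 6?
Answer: 7269248/10827142619 ≈ 0.00067139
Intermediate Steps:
Z(s) = -6 + s² + s*(35 + s) (Z(s) = (s² + (35 + s)*s) - 6 = (s² + s*(35 + s)) - 6 = -6 + s² + s*(35 + s))
1/(1490 + (2540/(-4608) + Z(-4/(-21) + 13/26)/(-4636))) = 1/(1490 + (2540/(-4608) + (-6 + 2*(-4/(-21) + 13/26)² + 35*(-4/(-21) + 13/26))/(-4636))) = 1/(1490 + (2540*(-1/4608) + (-6 + 2*(-4*(-1/21) + 13*(1/26))² + 35*(-4*(-1/21) + 13*(1/26)))*(-1/4636))) = 1/(1490 + (-635/1152 + (-6 + 2*(4/21 + ½)² + 35*(4/21 + ½))*(-1/4636))) = 1/(1490 + (-635/1152 + (-6 + 2*(29/42)² + 35*(29/42))*(-1/4636))) = 1/(1490 + (-635/1152 + (-6 + 2*(841/1764) + 145/6)*(-1/4636))) = 1/(1490 + (-635/1152 + (-6 + 841/882 + 145/6)*(-1/4636))) = 1/(1490 + (-635/1152 + (8432/441)*(-1/4636))) = 1/(1490 + (-635/1152 - 2108/511119)) = 1/(1490 - 4036901/7269248) = 1/(10827142619/7269248) = 7269248/10827142619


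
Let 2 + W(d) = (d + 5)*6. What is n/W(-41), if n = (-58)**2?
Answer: -1682/109 ≈ -15.431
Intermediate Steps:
W(d) = 28 + 6*d (W(d) = -2 + (d + 5)*6 = -2 + (5 + d)*6 = -2 + (30 + 6*d) = 28 + 6*d)
n = 3364
n/W(-41) = 3364/(28 + 6*(-41)) = 3364/(28 - 246) = 3364/(-218) = 3364*(-1/218) = -1682/109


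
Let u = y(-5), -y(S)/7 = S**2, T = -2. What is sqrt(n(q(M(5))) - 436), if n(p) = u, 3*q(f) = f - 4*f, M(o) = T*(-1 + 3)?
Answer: I*sqrt(611) ≈ 24.718*I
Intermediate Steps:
M(o) = -4 (M(o) = -2*(-1 + 3) = -2*2 = -4)
q(f) = -f (q(f) = (f - 4*f)/3 = (-3*f)/3 = -f)
y(S) = -7*S**2
u = -175 (u = -7*(-5)**2 = -7*25 = -175)
n(p) = -175
sqrt(n(q(M(5))) - 436) = sqrt(-175 - 436) = sqrt(-611) = I*sqrt(611)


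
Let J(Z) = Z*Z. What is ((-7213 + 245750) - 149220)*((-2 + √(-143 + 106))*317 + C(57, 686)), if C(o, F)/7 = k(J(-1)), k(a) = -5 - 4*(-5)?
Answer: -47248693 + 28313489*I*√37 ≈ -4.7249e+7 + 1.7222e+8*I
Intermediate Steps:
J(Z) = Z²
k(a) = 15 (k(a) = -5 + 20 = 15)
C(o, F) = 105 (C(o, F) = 7*15 = 105)
((-7213 + 245750) - 149220)*((-2 + √(-143 + 106))*317 + C(57, 686)) = ((-7213 + 245750) - 149220)*((-2 + √(-143 + 106))*317 + 105) = (238537 - 149220)*((-2 + √(-37))*317 + 105) = 89317*((-2 + I*√37)*317 + 105) = 89317*((-634 + 317*I*√37) + 105) = 89317*(-529 + 317*I*√37) = -47248693 + 28313489*I*√37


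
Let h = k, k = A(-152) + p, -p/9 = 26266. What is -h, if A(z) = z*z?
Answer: 213290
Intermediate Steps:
A(z) = z**2
p = -236394 (p = -9*26266 = -236394)
k = -213290 (k = (-152)**2 - 236394 = 23104 - 236394 = -213290)
h = -213290
-h = -1*(-213290) = 213290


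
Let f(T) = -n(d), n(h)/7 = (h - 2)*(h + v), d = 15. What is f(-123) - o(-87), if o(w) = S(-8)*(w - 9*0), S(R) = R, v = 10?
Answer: -2971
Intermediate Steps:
n(h) = 7*(-2 + h)*(10 + h) (n(h) = 7*((h - 2)*(h + 10)) = 7*((-2 + h)*(10 + h)) = 7*(-2 + h)*(10 + h))
o(w) = -8*w (o(w) = -8*(w - 9*0) = -8*(w + 0) = -8*w)
f(T) = -2275 (f(T) = -(-140 + 7*15² + 56*15) = -(-140 + 7*225 + 840) = -(-140 + 1575 + 840) = -1*2275 = -2275)
f(-123) - o(-87) = -2275 - (-8)*(-87) = -2275 - 1*696 = -2275 - 696 = -2971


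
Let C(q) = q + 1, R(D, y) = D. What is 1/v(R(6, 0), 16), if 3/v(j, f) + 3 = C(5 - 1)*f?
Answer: 77/3 ≈ 25.667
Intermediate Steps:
C(q) = 1 + q
v(j, f) = 3/(-3 + 5*f) (v(j, f) = 3/(-3 + (1 + (5 - 1))*f) = 3/(-3 + (1 + 4)*f) = 3/(-3 + 5*f))
1/v(R(6, 0), 16) = 1/(3/(-3 + 5*16)) = 1/(3/(-3 + 80)) = 1/(3/77) = 77/3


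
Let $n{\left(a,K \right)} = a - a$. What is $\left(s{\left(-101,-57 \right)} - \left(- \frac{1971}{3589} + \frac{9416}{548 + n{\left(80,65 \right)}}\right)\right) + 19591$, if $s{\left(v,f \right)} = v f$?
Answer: $\frac{12455255685}{491693} \approx 25331.0$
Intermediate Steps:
$n{\left(a,K \right)} = 0$
$s{\left(v,f \right)} = f v$
$\left(s{\left(-101,-57 \right)} - \left(- \frac{1971}{3589} + \frac{9416}{548 + n{\left(80,65 \right)}}\right)\right) + 19591 = \left(\left(-57\right) \left(-101\right) - \left(- \frac{1971}{3589} + \frac{9416}{548 + 0}\right)\right) + 19591 = \left(5757 - \left(- \frac{1971}{3589} + \frac{9416}{548}\right)\right) + 19591 = \left(5757 + \left(\left(-9416\right) \frac{1}{548} + \frac{1971}{3589}\right)\right) + 19591 = \left(5757 + \left(- \frac{2354}{137} + \frac{1971}{3589}\right)\right) + 19591 = \left(5757 - \frac{8178479}{491693}\right) + 19591 = \frac{2822498122}{491693} + 19591 = \frac{12455255685}{491693}$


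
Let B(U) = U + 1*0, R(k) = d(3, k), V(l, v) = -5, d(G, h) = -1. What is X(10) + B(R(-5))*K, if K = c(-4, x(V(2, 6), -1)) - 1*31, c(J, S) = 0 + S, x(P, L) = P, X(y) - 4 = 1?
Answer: 41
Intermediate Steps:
X(y) = 5 (X(y) = 4 + 1 = 5)
c(J, S) = S
R(k) = -1
B(U) = U (B(U) = U + 0 = U)
K = -36 (K = -5 - 1*31 = -5 - 31 = -36)
X(10) + B(R(-5))*K = 5 - 1*(-36) = 5 + 36 = 41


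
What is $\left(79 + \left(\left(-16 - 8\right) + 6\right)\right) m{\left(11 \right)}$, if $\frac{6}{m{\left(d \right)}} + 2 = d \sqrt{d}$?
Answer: $\frac{732}{1327} + \frac{4026 \sqrt{11}}{1327} \approx 10.614$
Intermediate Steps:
$m{\left(d \right)} = \frac{6}{-2 + d^{\frac{3}{2}}}$ ($m{\left(d \right)} = \frac{6}{-2 + d \sqrt{d}} = \frac{6}{-2 + d^{\frac{3}{2}}}$)
$\left(79 + \left(\left(-16 - 8\right) + 6\right)\right) m{\left(11 \right)} = \left(79 + \left(\left(-16 - 8\right) + 6\right)\right) \frac{6}{-2 + 11^{\frac{3}{2}}} = \left(79 + \left(-24 + 6\right)\right) \frac{6}{-2 + 11 \sqrt{11}} = \left(79 - 18\right) \frac{6}{-2 + 11 \sqrt{11}} = 61 \frac{6}{-2 + 11 \sqrt{11}} = \frac{366}{-2 + 11 \sqrt{11}}$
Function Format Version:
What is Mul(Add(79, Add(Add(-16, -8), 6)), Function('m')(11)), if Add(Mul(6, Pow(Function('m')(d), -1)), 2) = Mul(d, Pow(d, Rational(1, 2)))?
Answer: Add(Rational(732, 1327), Mul(Rational(4026, 1327), Pow(11, Rational(1, 2)))) ≈ 10.614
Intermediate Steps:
Function('m')(d) = Mul(6, Pow(Add(-2, Pow(d, Rational(3, 2))), -1)) (Function('m')(d) = Mul(6, Pow(Add(-2, Mul(d, Pow(d, Rational(1, 2)))), -1)) = Mul(6, Pow(Add(-2, Pow(d, Rational(3, 2))), -1)))
Mul(Add(79, Add(Add(-16, -8), 6)), Function('m')(11)) = Mul(Add(79, Add(Add(-16, -8), 6)), Mul(6, Pow(Add(-2, Pow(11, Rational(3, 2))), -1))) = Mul(Add(79, Add(-24, 6)), Mul(6, Pow(Add(-2, Mul(11, Pow(11, Rational(1, 2)))), -1))) = Mul(Add(79, -18), Mul(6, Pow(Add(-2, Mul(11, Pow(11, Rational(1, 2)))), -1))) = Mul(61, Mul(6, Pow(Add(-2, Mul(11, Pow(11, Rational(1, 2)))), -1))) = Mul(366, Pow(Add(-2, Mul(11, Pow(11, Rational(1, 2)))), -1))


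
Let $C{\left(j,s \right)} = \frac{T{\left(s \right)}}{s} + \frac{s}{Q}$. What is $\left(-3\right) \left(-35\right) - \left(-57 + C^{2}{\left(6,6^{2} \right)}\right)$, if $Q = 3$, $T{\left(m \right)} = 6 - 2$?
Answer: $\frac{1241}{81} \approx 15.321$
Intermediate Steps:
$T{\left(m \right)} = 4$ ($T{\left(m \right)} = 6 - 2 = 4$)
$C{\left(j,s \right)} = \frac{4}{s} + \frac{s}{3}$
$\left(-3\right) \left(-35\right) - \left(-57 + C^{2}{\left(6,6^{2} \right)}\right) = \left(-3\right) \left(-35\right) + \left(57 - \left(\frac{4}{6^{2}} + \frac{6^{2}}{3}\right)^{2}\right) = 105 + \left(57 - \left(\frac{4}{36} + \frac{1}{3} \cdot 36\right)^{2}\right) = 105 + \left(57 - \left(4 \cdot \frac{1}{36} + 12\right)^{2}\right) = 105 + \left(57 - \left(\frac{1}{9} + 12\right)^{2}\right) = 105 + \left(57 - \left(\frac{109}{9}\right)^{2}\right) = 105 + \left(57 - \frac{11881}{81}\right) = 105 - \frac{7264}{81} = \frac{1241}{81}$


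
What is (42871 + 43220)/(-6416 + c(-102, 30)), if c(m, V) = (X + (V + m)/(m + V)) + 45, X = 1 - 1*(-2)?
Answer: -86091/6367 ≈ -13.521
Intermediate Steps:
X = 3 (X = 1 + 2 = 3)
c(m, V) = 49 (c(m, V) = (3 + (V + m)/(m + V)) + 45 = (3 + (V + m)/(V + m)) + 45 = (3 + 1) + 45 = 4 + 45 = 49)
(42871 + 43220)/(-6416 + c(-102, 30)) = (42871 + 43220)/(-6416 + 49) = 86091/(-6367) = 86091*(-1/6367) = -86091/6367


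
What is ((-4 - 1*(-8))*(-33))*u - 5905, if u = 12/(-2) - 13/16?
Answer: -20023/4 ≈ -5005.8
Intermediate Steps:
u = -109/16 (u = 12*(-1/2) - 13*1/16 = -6 - 13/16 = -109/16 ≈ -6.8125)
((-4 - 1*(-8))*(-33))*u - 5905 = ((-4 - 1*(-8))*(-33))*(-109/16) - 5905 = ((-4 + 8)*(-33))*(-109/16) - 5905 = (4*(-33))*(-109/16) - 5905 = -132*(-109/16) - 5905 = 3597/4 - 5905 = -20023/4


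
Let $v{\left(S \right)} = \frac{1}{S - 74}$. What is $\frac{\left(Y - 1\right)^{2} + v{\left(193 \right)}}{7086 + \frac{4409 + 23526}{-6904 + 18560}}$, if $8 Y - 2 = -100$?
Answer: $\frac{487056159}{19664119538} \approx 0.024769$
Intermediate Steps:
$Y = - \frac{49}{4}$ ($Y = \frac{1}{4} + \frac{1}{8} \left(-100\right) = \frac{1}{4} - \frac{25}{2} = - \frac{49}{4} \approx -12.25$)
$v{\left(S \right)} = \frac{1}{-74 + S}$
$\frac{\left(Y - 1\right)^{2} + v{\left(193 \right)}}{7086 + \frac{4409 + 23526}{-6904 + 18560}} = \frac{\left(- \frac{49}{4} - 1\right)^{2} + \frac{1}{-74 + 193}}{7086 + \frac{4409 + 23526}{-6904 + 18560}} = \frac{\left(- \frac{53}{4}\right)^{2} + \frac{1}{119}}{7086 + \frac{27935}{11656}} = \frac{\frac{2809}{16} + \frac{1}{119}}{7086 + 27935 \cdot \frac{1}{11656}} = \frac{334287}{1904 \left(7086 + \frac{27935}{11656}\right)} = \frac{334287}{1904 \cdot \frac{82622351}{11656}} = \frac{334287}{1904} \cdot \frac{11656}{82622351} = \frac{487056159}{19664119538}$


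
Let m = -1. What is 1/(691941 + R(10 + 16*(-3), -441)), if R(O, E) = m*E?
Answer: 1/692382 ≈ 1.4443e-6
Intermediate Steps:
R(O, E) = -E
1/(691941 + R(10 + 16*(-3), -441)) = 1/(691941 - 1*(-441)) = 1/(691941 + 441) = 1/692382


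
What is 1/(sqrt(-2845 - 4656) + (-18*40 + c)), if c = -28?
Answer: -748/567005 - I*sqrt(7501)/567005 ≈ -0.0013192 - 0.00015275*I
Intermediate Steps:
1/(sqrt(-2845 - 4656) + (-18*40 + c)) = 1/(sqrt(-2845 - 4656) + (-18*40 - 28)) = 1/(sqrt(-7501) + (-720 - 28)) = 1/(I*sqrt(7501) - 748) = 1/(-748 + I*sqrt(7501))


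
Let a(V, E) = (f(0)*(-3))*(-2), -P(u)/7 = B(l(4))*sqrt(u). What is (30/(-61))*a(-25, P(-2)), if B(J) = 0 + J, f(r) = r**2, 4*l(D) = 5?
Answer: 0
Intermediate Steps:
l(D) = 5/4 (l(D) = (1/4)*5 = 5/4)
B(J) = J
P(u) = -35*sqrt(u)/4
a(V, E) = 0 (a(V, E) = (0**2*(-3))*(-2) = (0*(-3))*(-2) = 0*(-2) = 0)
(30/(-61))*a(-25, P(-2)) = (30/(-61))*0 = (30*(-1/61))*0 = -30/61*0 = 0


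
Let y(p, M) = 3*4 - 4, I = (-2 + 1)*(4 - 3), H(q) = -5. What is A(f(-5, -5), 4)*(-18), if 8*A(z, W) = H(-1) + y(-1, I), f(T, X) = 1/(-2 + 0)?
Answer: -27/4 ≈ -6.7500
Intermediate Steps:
I = -1 (I = -1*1 = -1)
y(p, M) = 8 (y(p, M) = 12 - 4 = 8)
f(T, X) = -½ (f(T, X) = 1/(-2) = -½)
A(z, W) = 3/8 (A(z, W) = (-5 + 8)/8 = (⅛)*3 = 3/8)
A(f(-5, -5), 4)*(-18) = (3/8)*(-18) = -27/4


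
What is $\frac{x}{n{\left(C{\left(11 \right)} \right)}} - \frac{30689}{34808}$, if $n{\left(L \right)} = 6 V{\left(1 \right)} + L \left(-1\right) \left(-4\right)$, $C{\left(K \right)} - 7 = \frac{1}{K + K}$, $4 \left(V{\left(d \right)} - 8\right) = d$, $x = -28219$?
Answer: $- \frac{21661880445}{59486872} \approx -364.15$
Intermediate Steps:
$V{\left(d \right)} = 8 + \frac{d}{4}$
$C{\left(K \right)} = 7 + \frac{1}{2 K}$ ($C{\left(K \right)} = 7 + \frac{1}{K + K} = 7 + \frac{1}{2 K}$)
$n{\left(L \right)} = \frac{99}{2} + 4 L$ ($n{\left(L \right)} = 6 \left(8 + \frac{1}{4} \cdot 1\right) + L \left(-1\right) \left(-4\right) = 6 \left(8 + \frac{1}{4}\right) + - L \left(-4\right) = 6 \cdot \frac{33}{4} + 4 L = \frac{99}{2} + 4 L$)
$\frac{x}{n{\left(C{\left(11 \right)} \right)}} - \frac{30689}{34808} = - \frac{28219}{\frac{99}{2} + 4 \left(7 + \frac{1}{2 \cdot 11}\right)} - \frac{30689}{34808} = - \frac{28219}{\frac{99}{2} + 4 \left(7 + \frac{1}{2} \cdot \frac{1}{11}\right)} - \frac{30689}{34808} = - \frac{28219}{\frac{99}{2} + 4 \left(7 + \frac{1}{22}\right)} - \frac{30689}{34808} = - \frac{28219}{\frac{99}{2} + 4 \cdot \frac{155}{22}} - \frac{30689}{34808} = - \frac{28219}{\frac{99}{2} + \frac{310}{11}} - \frac{30689}{34808} = - \frac{28219}{\frac{1709}{22}} - \frac{30689}{34808} = \left(-28219\right) \frac{22}{1709} - \frac{30689}{34808} = - \frac{620818}{1709} - \frac{30689}{34808} = - \frac{21661880445}{59486872}$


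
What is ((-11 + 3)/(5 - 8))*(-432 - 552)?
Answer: -2624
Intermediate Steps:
((-11 + 3)/(5 - 8))*(-432 - 552) = -8/(-3)*(-984) = -8*(-⅓)*(-984) = (8/3)*(-984) = -2624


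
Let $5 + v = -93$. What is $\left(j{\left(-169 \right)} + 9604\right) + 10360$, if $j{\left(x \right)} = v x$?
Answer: $36526$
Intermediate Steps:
$v = -98$ ($v = -5 - 93 = -98$)
$j{\left(x \right)} = - 98 x$
$\left(j{\left(-169 \right)} + 9604\right) + 10360 = \left(\left(-98\right) \left(-169\right) + 9604\right) + 10360 = \left(16562 + 9604\right) + 10360 = 26166 + 10360 = 36526$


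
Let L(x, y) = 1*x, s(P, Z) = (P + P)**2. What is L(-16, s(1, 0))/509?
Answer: -16/509 ≈ -0.031434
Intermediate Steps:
s(P, Z) = 4*P**2 (s(P, Z) = (2*P)**2 = 4*P**2)
L(x, y) = x
L(-16, s(1, 0))/509 = -16/509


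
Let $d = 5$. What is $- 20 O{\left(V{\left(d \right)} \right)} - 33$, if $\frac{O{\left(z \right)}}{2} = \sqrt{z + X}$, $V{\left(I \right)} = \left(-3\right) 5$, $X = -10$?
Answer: $-33 - 200 i \approx -33.0 - 200.0 i$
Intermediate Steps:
$V{\left(I \right)} = -15$
$O{\left(z \right)} = 2 \sqrt{-10 + z}$ ($O{\left(z \right)} = 2 \sqrt{z - 10} = 2 \sqrt{-10 + z}$)
$- 20 O{\left(V{\left(d \right)} \right)} - 33 = - 20 \cdot 2 \sqrt{-10 - 15} - 33 = - 20 \cdot 2 \sqrt{-25} - 33 = - 20 \cdot 2 \cdot 5 i - 33 = - 20 \cdot 10 i - 33 = - 200 i - 33 = -33 - 200 i$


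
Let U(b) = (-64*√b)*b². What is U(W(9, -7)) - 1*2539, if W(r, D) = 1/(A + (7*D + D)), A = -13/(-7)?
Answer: -2539 - 3136*I*√2653/54439939 ≈ -2539.0 - 0.0029671*I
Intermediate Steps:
A = 13/7 (A = -13*(-⅐) = 13/7 ≈ 1.8571)
W(r, D) = 1/(13/7 + 8*D) (W(r, D) = 1/(13/7 + (7*D + D)) = 1/(13/7 + 8*D))
U(b) = -64*b^(5/2)
U(W(9, -7)) - 1*2539 = -64*49*√7*(I*√379/54439939) - 1*2539 = -64*49*√7*(I*√379/54439939) - 2539 = -64*49*I*√2653/54439939 - 2539 = -3136*I*√2653/54439939 - 2539 = -2539 - 3136*I*√2653/54439939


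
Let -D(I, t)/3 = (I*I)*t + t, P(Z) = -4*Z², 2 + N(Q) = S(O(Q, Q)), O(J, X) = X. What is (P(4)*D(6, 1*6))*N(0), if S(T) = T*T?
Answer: -85248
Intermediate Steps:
S(T) = T²
N(Q) = -2 + Q²
D(I, t) = -3*t - 3*t*I² (D(I, t) = -3*((I*I)*t + t) = -3*(I²*t + t) = -3*(t*I² + t) = -3*(t + t*I²) = -3*t - 3*t*I²)
(P(4)*D(6, 1*6))*N(0) = ((-4*4²)*(-3*1*6*(1 + 6²)))*(-2 + 0²) = ((-4*16)*(-3*6*(1 + 36)))*(-2 + 0) = -(-192)*6*37*(-2) = -64*(-666)*(-2) = 42624*(-2) = -85248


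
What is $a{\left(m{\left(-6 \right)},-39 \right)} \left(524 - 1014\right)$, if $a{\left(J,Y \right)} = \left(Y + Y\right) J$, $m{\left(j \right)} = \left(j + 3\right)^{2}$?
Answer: $343980$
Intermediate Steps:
$m{\left(j \right)} = \left(3 + j\right)^{2}$
$a{\left(J,Y \right)} = 2 J Y$ ($a{\left(J,Y \right)} = 2 Y J = 2 J Y$)
$a{\left(m{\left(-6 \right)},-39 \right)} \left(524 - 1014\right) = 2 \left(3 - 6\right)^{2} \left(-39\right) \left(524 - 1014\right) = 2 \left(-3\right)^{2} \left(-39\right) \left(-490\right) = 2 \cdot 9 \left(-39\right) \left(-490\right) = \left(-702\right) \left(-490\right) = 343980$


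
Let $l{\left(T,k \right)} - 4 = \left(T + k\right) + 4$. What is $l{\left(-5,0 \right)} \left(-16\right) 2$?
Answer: $-96$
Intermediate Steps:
$l{\left(T,k \right)} = 8 + T + k$ ($l{\left(T,k \right)} = 4 + \left(\left(T + k\right) + 4\right) = 4 + \left(4 + T + k\right) = 8 + T + k$)
$l{\left(-5,0 \right)} \left(-16\right) 2 = \left(8 - 5 + 0\right) \left(-16\right) 2 = 3 \left(-16\right) 2 = \left(-48\right) 2 = -96$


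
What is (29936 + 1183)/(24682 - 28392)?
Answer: -31119/3710 ≈ -8.3879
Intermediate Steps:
(29936 + 1183)/(24682 - 28392) = 31119/(-3710) = 31119*(-1/3710) = -31119/3710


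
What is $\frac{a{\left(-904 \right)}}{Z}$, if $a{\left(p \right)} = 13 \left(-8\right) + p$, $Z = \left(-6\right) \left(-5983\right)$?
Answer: $- \frac{168}{5983} \approx -0.02808$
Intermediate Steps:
$Z = 35898$
$a{\left(p \right)} = -104 + p$
$\frac{a{\left(-904 \right)}}{Z} = \frac{-104 - 904}{35898} = \left(-1008\right) \frac{1}{35898} = - \frac{168}{5983}$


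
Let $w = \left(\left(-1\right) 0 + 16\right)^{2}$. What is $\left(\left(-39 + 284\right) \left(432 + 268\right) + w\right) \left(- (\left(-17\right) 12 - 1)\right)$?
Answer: $35209980$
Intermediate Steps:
$w = 256$ ($w = \left(0 + 16\right)^{2} = 16^{2} = 256$)
$\left(\left(-39 + 284\right) \left(432 + 268\right) + w\right) \left(- (\left(-17\right) 12 - 1)\right) = \left(\left(-39 + 284\right) \left(432 + 268\right) + 256\right) \left(- (\left(-17\right) 12 - 1)\right) = \left(245 \cdot 700 + 256\right) \left(- (-204 - 1)\right) = \left(171500 + 256\right) \left(\left(-1\right) \left(-205\right)\right) = 171756 \cdot 205 = 35209980$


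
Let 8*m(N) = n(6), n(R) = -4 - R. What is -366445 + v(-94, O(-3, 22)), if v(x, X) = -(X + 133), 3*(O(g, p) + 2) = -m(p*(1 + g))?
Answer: -4398917/12 ≈ -3.6658e+5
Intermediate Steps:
m(N) = -5/4 (m(N) = (-4 - 1*6)/8 = (-4 - 6)/8 = (1/8)*(-10) = -5/4)
O(g, p) = -19/12 (O(g, p) = -2 + (-1*(-5/4))/3 = -2 + (1/3)*(5/4) = -2 + 5/12 = -19/12)
v(x, X) = -133 - X (v(x, X) = -(133 + X) = -133 - X)
-366445 + v(-94, O(-3, 22)) = -366445 + (-133 - 1*(-19/12)) = -366445 + (-133 + 19/12) = -366445 - 1577/12 = -4398917/12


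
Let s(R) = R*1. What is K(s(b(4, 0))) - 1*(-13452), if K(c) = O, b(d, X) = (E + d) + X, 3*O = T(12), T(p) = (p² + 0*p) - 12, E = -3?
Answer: 13496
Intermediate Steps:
T(p) = -12 + p² (T(p) = (p² + 0) - 12 = p² - 12 = -12 + p²)
O = 44 (O = (-12 + 12²)/3 = (-12 + 144)/3 = (⅓)*132 = 44)
b(d, X) = -3 + X + d (b(d, X) = (-3 + d) + X = -3 + X + d)
s(R) = R
K(c) = 44
K(s(b(4, 0))) - 1*(-13452) = 44 - 1*(-13452) = 44 + 13452 = 13496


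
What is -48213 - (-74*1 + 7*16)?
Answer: -48251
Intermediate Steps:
-48213 - (-74*1 + 7*16) = -48213 - (-74 + 112) = -48213 - 1*38 = -48213 - 38 = -48251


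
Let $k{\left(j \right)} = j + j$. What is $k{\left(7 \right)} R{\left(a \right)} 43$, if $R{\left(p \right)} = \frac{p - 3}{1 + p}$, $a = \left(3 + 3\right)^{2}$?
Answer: $\frac{19866}{37} \approx 536.92$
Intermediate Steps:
$k{\left(j \right)} = 2 j$
$a = 36$ ($a = 6^{2} = 36$)
$R{\left(p \right)} = \frac{-3 + p}{1 + p}$
$k{\left(7 \right)} R{\left(a \right)} 43 = 2 \cdot 7 \frac{-3 + 36}{1 + 36} \cdot 43 = 14 \cdot \frac{1}{37} \cdot 33 \cdot 43 = 14 \cdot \frac{33}{37} \cdot 43 = \frac{462}{37} \cdot 43 = \frac{19866}{37}$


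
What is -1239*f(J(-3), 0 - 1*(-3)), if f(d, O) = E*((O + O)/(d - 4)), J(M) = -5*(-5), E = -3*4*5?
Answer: 21240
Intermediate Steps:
E = -60 (E = -12*5 = -60)
J(M) = 25
f(d, O) = -120*O/(-4 + d) (f(d, O) = -60*(O + O)/(d - 4) = -60*2*O/(-4 + d) = -120*O/(-4 + d))
-1239*f(J(-3), 0 - 1*(-3)) = -(-148680)*(0 - 1*(-3))/(-4 + 25) = -(-148680)*(0 + 3)/21 = -(-148680)*3/21 = -1239*(-120/7) = 21240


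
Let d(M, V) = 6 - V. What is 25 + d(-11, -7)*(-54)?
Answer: -677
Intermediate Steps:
25 + d(-11, -7)*(-54) = 25 + (6 - 1*(-7))*(-54) = 25 + (6 + 7)*(-54) = 25 + 13*(-54) = 25 - 702 = -677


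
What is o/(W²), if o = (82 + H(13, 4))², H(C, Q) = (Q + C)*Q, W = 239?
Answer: 22500/57121 ≈ 0.39390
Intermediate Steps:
H(C, Q) = Q*(C + Q) (H(C, Q) = (C + Q)*Q = Q*(C + Q))
o = 22500 (o = (82 + 4*(13 + 4))² = (82 + 4*17)² = (82 + 68)² = 150² = 22500)
o/(W²) = 22500/(239²) = 22500/57121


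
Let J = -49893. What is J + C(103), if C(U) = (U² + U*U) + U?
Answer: -28572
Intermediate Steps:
C(U) = U + 2*U² (C(U) = (U² + U²) + U = 2*U² + U = U + 2*U²)
J + C(103) = -49893 + 103*(1 + 2*103) = -49893 + 103*(1 + 206) = -49893 + 103*207 = -49893 + 21321 = -28572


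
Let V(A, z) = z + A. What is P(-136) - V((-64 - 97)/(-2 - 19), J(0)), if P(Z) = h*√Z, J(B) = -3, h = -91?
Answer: -14/3 - 182*I*√34 ≈ -4.6667 - 1061.2*I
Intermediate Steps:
V(A, z) = A + z
P(Z) = -91*√Z
P(-136) - V((-64 - 97)/(-2 - 19), J(0)) = -182*I*√34 - ((-64 - 97)/(-2 - 19) - 3) = -182*I*√34 - (-161/(-21) - 3) = -182*I*√34 - (-161*(-1/21) - 3) = -182*I*√34 - (23/3 - 3) = -182*I*√34 - 1*14/3 = -182*I*√34 - 14/3 = -14/3 - 182*I*√34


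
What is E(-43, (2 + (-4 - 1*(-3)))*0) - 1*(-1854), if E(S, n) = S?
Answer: 1811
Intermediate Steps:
E(-43, (2 + (-4 - 1*(-3)))*0) - 1*(-1854) = -43 - 1*(-1854) = -43 + 1854 = 1811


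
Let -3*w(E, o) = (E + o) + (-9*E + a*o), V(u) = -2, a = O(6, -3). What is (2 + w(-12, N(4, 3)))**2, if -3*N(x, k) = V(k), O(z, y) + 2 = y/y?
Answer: 900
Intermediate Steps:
O(z, y) = -1 (O(z, y) = -2 + y/y = -2 + 1 = -1)
a = -1
N(x, k) = 2/3 (N(x, k) = -1/3*(-2) = 2/3)
w(E, o) = 8*E/3 (w(E, o) = -((E + o) + (-9*E - o))/3 = -((E + o) + (-o - 9*E))/3 = -(-8)*E/3 = 8*E/3)
(2 + w(-12, N(4, 3)))**2 = (2 + (8/3)*(-12))**2 = (2 - 32)**2 = (-30)**2 = 900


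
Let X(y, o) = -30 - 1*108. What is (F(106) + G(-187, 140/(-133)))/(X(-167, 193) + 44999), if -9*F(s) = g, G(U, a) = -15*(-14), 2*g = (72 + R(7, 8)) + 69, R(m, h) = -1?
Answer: 1820/403749 ≈ 0.0045078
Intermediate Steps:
g = 70 (g = ((72 - 1) + 69)/2 = (71 + 69)/2 = (½)*140 = 70)
G(U, a) = 210
X(y, o) = -138 (X(y, o) = -30 - 108 = -138)
F(s) = -70/9 (F(s) = -⅑*70 = -70/9)
(F(106) + G(-187, 140/(-133)))/(X(-167, 193) + 44999) = (-70/9 + 210)/(-138 + 44999) = (1820/9)/44861 = (1820/9)*(1/44861) = 1820/403749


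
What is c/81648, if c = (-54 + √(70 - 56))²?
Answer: (54 - √14)²/81648 ≈ 0.030936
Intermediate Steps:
c = (-54 + √14)² ≈ 2525.9
c/81648 = (54 - √14)²/81648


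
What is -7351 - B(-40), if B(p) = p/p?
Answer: -7352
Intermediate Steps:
B(p) = 1
-7351 - B(-40) = -7351 - 1*1 = -7351 - 1 = -7352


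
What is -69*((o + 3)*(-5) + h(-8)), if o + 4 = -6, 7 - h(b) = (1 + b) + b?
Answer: -3933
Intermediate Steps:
h(b) = 6 - 2*b (h(b) = 7 - ((1 + b) + b) = 7 - (1 + 2*b) = 7 + (-1 - 2*b) = 6 - 2*b)
o = -10 (o = -4 - 6 = -10)
-69*((o + 3)*(-5) + h(-8)) = -69*((-10 + 3)*(-5) + (6 - 2*(-8))) = -69*(-7*(-5) + (6 + 16)) = -69*(35 + 22) = -69*57 = -3933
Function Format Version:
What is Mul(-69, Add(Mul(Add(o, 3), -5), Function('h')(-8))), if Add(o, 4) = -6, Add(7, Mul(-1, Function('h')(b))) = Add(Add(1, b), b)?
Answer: -3933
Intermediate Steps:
Function('h')(b) = Add(6, Mul(-2, b)) (Function('h')(b) = Add(7, Mul(-1, Add(Add(1, b), b))) = Add(7, Mul(-1, Add(1, Mul(2, b)))) = Add(7, Add(-1, Mul(-2, b))) = Add(6, Mul(-2, b)))
o = -10 (o = Add(-4, -6) = -10)
Mul(-69, Add(Mul(Add(o, 3), -5), Function('h')(-8))) = Mul(-69, Add(Mul(Add(-10, 3), -5), Add(6, Mul(-2, -8)))) = Mul(-69, Add(Mul(-7, -5), Add(6, 16))) = Mul(-69, Add(35, 22)) = Mul(-69, 57) = -3933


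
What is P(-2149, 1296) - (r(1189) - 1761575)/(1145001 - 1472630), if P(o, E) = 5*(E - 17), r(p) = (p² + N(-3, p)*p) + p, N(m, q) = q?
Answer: 2096254511/327629 ≈ 6398.3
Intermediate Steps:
r(p) = p + 2*p² (r(p) = (p² + p*p) + p = (p² + p²) + p = 2*p² + p = p + 2*p²)
P(o, E) = -85 + 5*E (P(o, E) = 5*(-17 + E) = -85 + 5*E)
P(-2149, 1296) - (r(1189) - 1761575)/(1145001 - 1472630) = (-85 + 5*1296) - (1189*(1 + 2*1189) - 1761575)/(1145001 - 1472630) = (-85 + 6480) - (1189*(1 + 2378) - 1761575)/(-327629) = 6395 - (1189*2379 - 1761575)*(-1)/327629 = 6395 - (2828631 - 1761575)*(-1)/327629 = 6395 - 1067056*(-1)/327629 = 6395 - 1*(-1067056/327629) = 6395 + 1067056/327629 = 2096254511/327629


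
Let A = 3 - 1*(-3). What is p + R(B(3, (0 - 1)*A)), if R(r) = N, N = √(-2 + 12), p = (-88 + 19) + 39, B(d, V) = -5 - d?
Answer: -30 + √10 ≈ -26.838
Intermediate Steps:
A = 6 (A = 3 + 3 = 6)
p = -30 (p = -69 + 39 = -30)
N = √10 ≈ 3.1623
R(r) = √10
p + R(B(3, (0 - 1)*A)) = -30 + √10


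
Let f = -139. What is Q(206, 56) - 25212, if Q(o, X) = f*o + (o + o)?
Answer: -53434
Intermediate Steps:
Q(o, X) = -137*o (Q(o, X) = -139*o + (o + o) = -139*o + 2*o = -137*o)
Q(206, 56) - 25212 = -137*206 - 25212 = -28222 - 25212 = -53434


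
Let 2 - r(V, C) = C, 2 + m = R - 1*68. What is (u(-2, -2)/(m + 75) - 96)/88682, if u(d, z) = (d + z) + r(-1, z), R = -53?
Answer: -48/44341 ≈ -0.0010825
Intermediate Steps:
m = -123 (m = -2 + (-53 - 1*68) = -2 + (-53 - 68) = -2 - 121 = -123)
r(V, C) = 2 - C
u(d, z) = 2 + d (u(d, z) = (d + z) + (2 - z) = 2 + d)
(u(-2, -2)/(m + 75) - 96)/88682 = ((2 - 2)/(-123 + 75) - 96)/88682 = (0/(-48) - 96)*(1/88682) = (0*(-1/48) - 96)*(1/88682) = (0 - 96)*(1/88682) = -96*1/88682 = -48/44341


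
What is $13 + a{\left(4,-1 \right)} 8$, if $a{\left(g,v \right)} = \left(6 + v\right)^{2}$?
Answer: $213$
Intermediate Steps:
$13 + a{\left(4,-1 \right)} 8 = 13 + \left(6 - 1\right)^{2} \cdot 8 = 13 + 5^{2} \cdot 8 = 13 + 25 \cdot 8 = 13 + 200 = 213$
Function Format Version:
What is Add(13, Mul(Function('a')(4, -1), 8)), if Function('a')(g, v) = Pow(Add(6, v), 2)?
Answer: 213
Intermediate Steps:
Add(13, Mul(Function('a')(4, -1), 8)) = Add(13, Mul(Pow(Add(6, -1), 2), 8)) = Add(13, Mul(Pow(5, 2), 8)) = Add(13, Mul(25, 8)) = Add(13, 200) = 213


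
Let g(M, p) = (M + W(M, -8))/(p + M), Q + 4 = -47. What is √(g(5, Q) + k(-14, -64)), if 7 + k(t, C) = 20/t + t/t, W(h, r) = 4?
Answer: I*√790510/322 ≈ 2.7612*I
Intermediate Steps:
Q = -51 (Q = -4 - 47 = -51)
k(t, C) = -6 + 20/t (k(t, C) = -7 + (20/t + t/t) = -7 + (20/t + 1) = -7 + (1 + 20/t) = -6 + 20/t)
g(M, p) = (4 + M)/(M + p) (g(M, p) = (M + 4)/(p + M) = (4 + M)/(M + p))
√(g(5, Q) + k(-14, -64)) = √((4 + 5)/(5 - 51) + (-6 + 20/(-14))) = √(9/(-46) + (-6 + 20*(-1/14))) = √(-1/46*9 + (-6 - 10/7)) = √(-9/46 - 52/7) = √(-2455/322) = I*√790510/322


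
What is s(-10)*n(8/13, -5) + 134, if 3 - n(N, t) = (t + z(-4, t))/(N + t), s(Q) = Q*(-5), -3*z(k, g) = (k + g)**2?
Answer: -4612/57 ≈ -80.912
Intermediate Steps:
z(k, g) = -(g + k)**2/3 (z(k, g) = -(k + g)**2/3 = -(g + k)**2/3)
s(Q) = -5*Q
n(N, t) = 3 - (t - (-4 + t)**2/3)/(N + t) (n(N, t) = 3 - (t - (t - 4)**2/3)/(N + t) = 3 - (t - (-4 + t)**2/3)/(N + t))
s(-10)*n(8/13, -5) + 134 = (-5*(-10))*((2*(-5) + 3*(8/13) + (-4 - 5)**2/3)/(8/13 - 5)) + 134 = 50*((-10 + 3*(8*(1/13)) + (1/3)*(-9)**2)/(8*(1/13) - 5)) + 134 = 50*((-10 + 3*(8/13) + (1/3)*81)/(8/13 - 5)) + 134 = 50*((-10 + 24/13 + 27)/(-57/13)) + 134 = 50*(-13/57*245/13) + 134 = 50*(-245/57) + 134 = -12250/57 + 134 = -4612/57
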